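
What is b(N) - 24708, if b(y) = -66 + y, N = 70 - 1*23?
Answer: -24727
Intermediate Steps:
N = 47 (N = 70 - 23 = 47)
b(N) - 24708 = (-66 + 47) - 24708 = -19 - 24708 = -24727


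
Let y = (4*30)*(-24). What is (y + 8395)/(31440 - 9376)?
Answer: 5515/22064 ≈ 0.24995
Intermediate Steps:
y = -2880 (y = 120*(-24) = -2880)
(y + 8395)/(31440 - 9376) = (-2880 + 8395)/(31440 - 9376) = 5515/22064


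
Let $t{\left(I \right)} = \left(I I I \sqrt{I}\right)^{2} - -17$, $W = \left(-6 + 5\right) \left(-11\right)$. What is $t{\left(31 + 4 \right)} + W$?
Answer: $64339296903$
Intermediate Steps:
$W = 11$ ($W = \left(-1\right) \left(-11\right) = 11$)
$t{\left(I \right)} = 17 + I^{7}$ ($t{\left(I \right)} = \left(I^{2} I \sqrt{I}\right)^{2} + 17 = \left(I^{3} \sqrt{I}\right)^{2} + 17 = \left(I^{\frac{7}{2}}\right)^{2} + 17 = I^{7} + 17 = 17 + I^{7}$)
$t{\left(31 + 4 \right)} + W = \left(17 + \left(31 + 4\right)^{7}\right) + 11 = \left(17 + 35^{7}\right) + 11 = \left(17 + 64339296875\right) + 11 = 64339296892 + 11 = 64339296903$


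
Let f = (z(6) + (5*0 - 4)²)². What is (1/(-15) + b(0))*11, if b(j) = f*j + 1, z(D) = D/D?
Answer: 154/15 ≈ 10.267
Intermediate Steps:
z(D) = 1
f = 289 (f = (1 + (5*0 - 4)²)² = (1 + (0 - 4)²)² = (1 + (-4)²)² = (1 + 16)² = 17² = 289)
b(j) = 1 + 289*j (b(j) = 289*j + 1 = 1 + 289*j)
(1/(-15) + b(0))*11 = (1/(-15) + (1 + 289*0))*11 = (-1/15 + (1 + 0))*11 = (-1/15 + 1)*11 = (14/15)*11 = 154/15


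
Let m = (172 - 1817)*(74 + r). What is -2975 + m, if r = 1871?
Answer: -3202500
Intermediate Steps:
m = -3199525 (m = (172 - 1817)*(74 + 1871) = -1645*1945 = -3199525)
-2975 + m = -2975 - 3199525 = -3202500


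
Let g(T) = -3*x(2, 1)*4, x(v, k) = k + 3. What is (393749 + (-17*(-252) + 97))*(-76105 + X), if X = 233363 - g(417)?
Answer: 62628237780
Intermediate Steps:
x(v, k) = 3 + k
g(T) = -48 (g(T) = -3*(3 + 1)*4 = -3*4*4 = -12*4 = -48)
X = 233411 (X = 233363 - 1*(-48) = 233363 + 48 = 233411)
(393749 + (-17*(-252) + 97))*(-76105 + X) = (393749 + (-17*(-252) + 97))*(-76105 + 233411) = (393749 + (4284 + 97))*157306 = (393749 + 4381)*157306 = 398130*157306 = 62628237780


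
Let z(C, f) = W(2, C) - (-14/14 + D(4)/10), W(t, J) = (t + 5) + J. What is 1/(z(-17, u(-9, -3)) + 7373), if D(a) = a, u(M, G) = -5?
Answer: 5/36818 ≈ 0.00013580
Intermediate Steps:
W(t, J) = 5 + J + t (W(t, J) = (5 + t) + J = 5 + J + t)
z(C, f) = 38/5 + C (z(C, f) = (5 + C + 2) - (-14/14 + 4/10) = (7 + C) - (-14*1/14 + 4*(⅒)) = (7 + C) - (-1 + ⅖) = (7 + C) - 1*(-⅗) = (7 + C) + ⅗ = 38/5 + C)
1/(z(-17, u(-9, -3)) + 7373) = 1/((38/5 - 17) + 7373) = 1/(-47/5 + 7373) = 1/(36818/5) = 5/36818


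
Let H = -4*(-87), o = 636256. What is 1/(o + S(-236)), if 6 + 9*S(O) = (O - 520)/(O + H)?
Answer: 12/7635055 ≈ 1.5717e-6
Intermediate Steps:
H = 348
S(O) = -⅔ + (-520 + O)/(9*(348 + O)) (S(O) = -⅔ + ((O - 520)/(O + 348))/9 = -⅔ + ((-520 + O)/(348 + O))/9 = -⅔ + (-520 + O)/(9*(348 + O)))
1/(o + S(-236)) = 1/(636256 + (-2608 - 5*(-236))/(9*(348 - 236))) = 1/(636256 + (⅑)*(-2608 + 1180)/112) = 1/(636256 + (⅑)*(1/112)*(-1428)) = 1/(636256 - 17/12) = 1/(7635055/12) = 12/7635055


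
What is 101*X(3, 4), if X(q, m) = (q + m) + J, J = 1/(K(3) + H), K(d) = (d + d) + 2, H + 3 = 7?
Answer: 8585/12 ≈ 715.42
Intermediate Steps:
H = 4 (H = -3 + 7 = 4)
K(d) = 2 + 2*d (K(d) = 2*d + 2 = 2 + 2*d)
J = 1/12 (J = 1/((2 + 2*3) + 4) = 1/((2 + 6) + 4) = 1/(8 + 4) = 1/12 ≈ 0.083333)
X(q, m) = 1/12 + m + q (X(q, m) = (q + m) + 1/12 = (m + q) + 1/12 = 1/12 + m + q)
101*X(3, 4) = 101*(1/12 + 4 + 3) = 101*(85/12) = 8585/12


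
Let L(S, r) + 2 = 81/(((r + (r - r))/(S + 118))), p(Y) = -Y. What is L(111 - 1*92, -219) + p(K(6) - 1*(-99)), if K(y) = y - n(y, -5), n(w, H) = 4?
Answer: -11218/73 ≈ -153.67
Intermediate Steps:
K(y) = -4 + y (K(y) = y - 1*4 = y - 4 = -4 + y)
L(S, r) = -2 + 81*(118 + S)/r (L(S, r) = -2 + 81/(((r + (r - r))/(S + 118))) = -2 + 81/(((r + 0)/(118 + S))) = -2 + 81/((r/(118 + S))) = -2 + 81*((118 + S)/r) = -2 + 81*(118 + S)/r)
L(111 - 1*92, -219) + p(K(6) - 1*(-99)) = (9558 - 2*(-219) + 81*(111 - 1*92))/(-219) - ((-4 + 6) - 1*(-99)) = -(9558 + 438 + 81*(111 - 92))/219 - (2 + 99) = -(9558 + 438 + 81*19)/219 - 1*101 = -(9558 + 438 + 1539)/219 - 101 = -1/219*11535 - 101 = -3845/73 - 101 = -11218/73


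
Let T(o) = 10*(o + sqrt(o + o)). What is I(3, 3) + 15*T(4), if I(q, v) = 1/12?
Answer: 7201/12 + 300*sqrt(2) ≈ 1024.3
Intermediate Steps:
I(q, v) = 1/12
T(o) = 10*o + 10*sqrt(2)*sqrt(o) (T(o) = 10*(o + sqrt(2*o)) = 10*(o + sqrt(2)*sqrt(o)) = 10*o + 10*sqrt(2)*sqrt(o))
I(3, 3) + 15*T(4) = 1/12 + 15*(10*4 + 10*sqrt(2)*sqrt(4)) = 1/12 + 15*(40 + 10*sqrt(2)*2) = 1/12 + 15*(40 + 20*sqrt(2)) = 1/12 + (600 + 300*sqrt(2)) = 7201/12 + 300*sqrt(2)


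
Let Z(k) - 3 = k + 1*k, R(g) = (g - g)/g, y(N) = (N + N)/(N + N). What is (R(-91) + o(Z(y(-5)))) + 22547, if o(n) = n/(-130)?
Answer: 586221/26 ≈ 22547.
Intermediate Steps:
y(N) = 1 (y(N) = (2*N)/((2*N)) = (2*N)*(1/(2*N)) = 1)
R(g) = 0 (R(g) = 0/g = 0)
Z(k) = 3 + 2*k (Z(k) = 3 + (k + 1*k) = 3 + (k + k) = 3 + 2*k)
o(n) = -n/130 (o(n) = n*(-1/130) = -n/130)
(R(-91) + o(Z(y(-5)))) + 22547 = (0 - (3 + 2*1)/130) + 22547 = (0 - (3 + 2)/130) + 22547 = (0 - 1/130*5) + 22547 = (0 - 1/26) + 22547 = -1/26 + 22547 = 586221/26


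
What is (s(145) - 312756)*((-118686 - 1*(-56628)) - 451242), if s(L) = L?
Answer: 160463226300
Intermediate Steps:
(s(145) - 312756)*((-118686 - 1*(-56628)) - 451242) = (145 - 312756)*((-118686 - 1*(-56628)) - 451242) = -312611*((-118686 + 56628) - 451242) = -312611*(-62058 - 451242) = -312611*(-513300) = 160463226300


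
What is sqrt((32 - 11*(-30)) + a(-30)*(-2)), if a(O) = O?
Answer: sqrt(422) ≈ 20.543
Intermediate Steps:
sqrt((32 - 11*(-30)) + a(-30)*(-2)) = sqrt((32 - 11*(-30)) - 30*(-2)) = sqrt((32 + 330) + 60) = sqrt(362 + 60) = sqrt(422)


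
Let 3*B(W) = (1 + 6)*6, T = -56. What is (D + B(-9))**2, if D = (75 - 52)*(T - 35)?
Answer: 4322241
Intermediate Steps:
D = -2093 (D = (75 - 52)*(-56 - 35) = 23*(-91) = -2093)
B(W) = 14 (B(W) = ((1 + 6)*6)/3 = (7*6)/3 = (1/3)*42 = 14)
(D + B(-9))**2 = (-2093 + 14)**2 = (-2079)**2 = 4322241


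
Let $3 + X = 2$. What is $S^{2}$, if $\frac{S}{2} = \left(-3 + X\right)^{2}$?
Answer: $1024$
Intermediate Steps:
$X = -1$ ($X = -3 + 2 = -1$)
$S = 32$ ($S = 2 \left(-3 - 1\right)^{2} = 2 \left(-4\right)^{2} = 2 \cdot 16 = 32$)
$S^{2} = 32^{2} = 1024$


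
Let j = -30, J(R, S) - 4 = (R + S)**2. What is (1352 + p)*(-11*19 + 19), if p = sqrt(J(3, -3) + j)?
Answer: -256880 - 190*I*sqrt(26) ≈ -2.5688e+5 - 968.81*I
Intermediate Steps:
J(R, S) = 4 + (R + S)**2
p = I*sqrt(26) (p = sqrt((4 + (3 - 3)**2) - 30) = sqrt((4 + 0**2) - 30) = sqrt((4 + 0) - 30) = sqrt(4 - 30) = sqrt(-26) = I*sqrt(26) ≈ 5.099*I)
(1352 + p)*(-11*19 + 19) = (1352 + I*sqrt(26))*(-11*19 + 19) = (1352 + I*sqrt(26))*(-209 + 19) = (1352 + I*sqrt(26))*(-190) = -256880 - 190*I*sqrt(26)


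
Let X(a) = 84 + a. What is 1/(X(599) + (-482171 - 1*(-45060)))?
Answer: -1/436428 ≈ -2.2913e-6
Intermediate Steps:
1/(X(599) + (-482171 - 1*(-45060))) = 1/((84 + 599) + (-482171 - 1*(-45060))) = 1/(683 + (-482171 + 45060)) = 1/(683 - 437111) = 1/(-436428) = -1/436428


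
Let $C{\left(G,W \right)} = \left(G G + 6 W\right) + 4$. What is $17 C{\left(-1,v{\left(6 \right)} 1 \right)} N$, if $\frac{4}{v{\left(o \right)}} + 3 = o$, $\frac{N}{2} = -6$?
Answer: $-2652$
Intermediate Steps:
$N = -12$ ($N = 2 \left(-6\right) = -12$)
$v{\left(o \right)} = \frac{4}{-3 + o}$
$C{\left(G,W \right)} = 4 + G^{2} + 6 W$ ($C{\left(G,W \right)} = \left(G^{2} + 6 W\right) + 4 = 4 + G^{2} + 6 W$)
$17 C{\left(-1,v{\left(6 \right)} 1 \right)} N = 17 \left(4 + \left(-1\right)^{2} + 6 \frac{4}{-3 + 6} \cdot 1\right) \left(-12\right) = 17 \left(4 + 1 + 6 \cdot \frac{4}{3} \cdot 1\right) \left(-12\right) = 17 \left(4 + 1 + 6 \cdot \frac{4}{3}\right) \left(-12\right) = 17 \left(4 + 1 + 8\right) \left(-12\right) = 17 \cdot 13 \left(-12\right) = 221 \left(-12\right) = -2652$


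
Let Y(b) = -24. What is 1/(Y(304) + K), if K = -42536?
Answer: -1/42560 ≈ -2.3496e-5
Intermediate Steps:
1/(Y(304) + K) = 1/(-24 - 42536) = 1/(-42560) = -1/42560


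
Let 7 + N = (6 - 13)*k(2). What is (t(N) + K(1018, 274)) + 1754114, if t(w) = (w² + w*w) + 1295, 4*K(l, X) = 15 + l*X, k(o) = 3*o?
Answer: 7319791/4 ≈ 1.8299e+6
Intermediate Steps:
N = -49 (N = -7 + (6 - 13)*(3*2) = -7 - 7*6 = -7 - 42 = -49)
K(l, X) = 15/4 + X*l/4 (K(l, X) = (15 + l*X)/4 = (15 + X*l)/4 = 15/4 + X*l/4)
t(w) = 1295 + 2*w² (t(w) = (w² + w²) + 1295 = 2*w² + 1295 = 1295 + 2*w²)
(t(N) + K(1018, 274)) + 1754114 = ((1295 + 2*(-49)²) + (15/4 + (¼)*274*1018)) + 1754114 = ((1295 + 2*2401) + (15/4 + 69733)) + 1754114 = ((1295 + 4802) + 278947/4) + 1754114 = (6097 + 278947/4) + 1754114 = 303335/4 + 1754114 = 7319791/4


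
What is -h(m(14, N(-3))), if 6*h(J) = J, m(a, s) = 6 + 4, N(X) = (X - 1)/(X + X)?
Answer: -5/3 ≈ -1.6667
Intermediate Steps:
N(X) = (-1 + X)/(2*X) (N(X) = (-1 + X)/((2*X)) = (-1 + X)*(1/(2*X)) = (-1 + X)/(2*X))
m(a, s) = 10
h(J) = J/6
-h(m(14, N(-3))) = -10/6 = -1*5/3 = -5/3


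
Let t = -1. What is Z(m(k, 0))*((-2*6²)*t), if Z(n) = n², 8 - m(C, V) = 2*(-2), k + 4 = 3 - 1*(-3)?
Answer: 10368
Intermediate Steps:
k = 2 (k = -4 + (3 - 1*(-3)) = -4 + (3 + 3) = -4 + 6 = 2)
m(C, V) = 12 (m(C, V) = 8 - 2*(-2) = 8 - 1*(-4) = 8 + 4 = 12)
Z(m(k, 0))*((-2*6²)*t) = 12²*(-2*6²*(-1)) = 144*(-2*36*(-1)) = 144*(-72*(-1)) = 144*72 = 10368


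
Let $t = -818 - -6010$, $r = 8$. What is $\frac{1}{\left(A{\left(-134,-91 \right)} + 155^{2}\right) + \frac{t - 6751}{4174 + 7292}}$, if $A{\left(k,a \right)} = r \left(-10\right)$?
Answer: $\frac{11466}{274551811} \approx 4.1763 \cdot 10^{-5}$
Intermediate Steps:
$t = 5192$ ($t = -818 + 6010 = 5192$)
$A{\left(k,a \right)} = -80$ ($A{\left(k,a \right)} = 8 \left(-10\right) = -80$)
$\frac{1}{\left(A{\left(-134,-91 \right)} + 155^{2}\right) + \frac{t - 6751}{4174 + 7292}} = \frac{1}{\left(-80 + 155^{2}\right) + \frac{5192 - 6751}{4174 + 7292}} = \frac{1}{\left(-80 + 24025\right) - \frac{1559}{11466}} = \frac{1}{23945 - \frac{1559}{11466}} = \frac{1}{\frac{274551811}{11466}} = \frac{11466}{274551811}$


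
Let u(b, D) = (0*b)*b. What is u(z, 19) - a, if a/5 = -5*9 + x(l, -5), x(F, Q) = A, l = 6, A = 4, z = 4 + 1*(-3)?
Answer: 205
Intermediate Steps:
z = 1 (z = 4 - 3 = 1)
x(F, Q) = 4
u(b, D) = 0 (u(b, D) = 0*b = 0)
a = -205 (a = 5*(-5*9 + 4) = 5*(-45 + 4) = 5*(-41) = -205)
u(z, 19) - a = 0 - 1*(-205) = 0 + 205 = 205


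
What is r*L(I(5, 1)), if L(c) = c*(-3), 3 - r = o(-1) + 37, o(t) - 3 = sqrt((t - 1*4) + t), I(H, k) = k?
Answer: 111 + 3*I*sqrt(6) ≈ 111.0 + 7.3485*I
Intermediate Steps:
o(t) = 3 + sqrt(-4 + 2*t) (o(t) = 3 + sqrt((t - 1*4) + t) = 3 + sqrt((t - 4) + t) = 3 + sqrt((-4 + t) + t) = 3 + sqrt(-4 + 2*t))
r = -37 - I*sqrt(6) (r = 3 - ((3 + sqrt(-4 + 2*(-1))) + 37) = 3 - ((3 + sqrt(-4 - 2)) + 37) = 3 - ((3 + sqrt(-6)) + 37) = 3 - ((3 + I*sqrt(6)) + 37) = 3 - (40 + I*sqrt(6)) = 3 + (-40 - I*sqrt(6)) = -37 - I*sqrt(6) ≈ -37.0 - 2.4495*I)
L(c) = -3*c
r*L(I(5, 1)) = (-37 - I*sqrt(6))*(-3*1) = (-37 - I*sqrt(6))*(-3) = 111 + 3*I*sqrt(6)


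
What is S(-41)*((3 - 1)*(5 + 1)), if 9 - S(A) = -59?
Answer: 816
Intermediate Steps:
S(A) = 68 (S(A) = 9 - 1*(-59) = 9 + 59 = 68)
S(-41)*((3 - 1)*(5 + 1)) = 68*((3 - 1)*(5 + 1)) = 68*(2*6) = 68*12 = 816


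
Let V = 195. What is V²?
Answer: 38025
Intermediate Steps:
V² = 195² = 38025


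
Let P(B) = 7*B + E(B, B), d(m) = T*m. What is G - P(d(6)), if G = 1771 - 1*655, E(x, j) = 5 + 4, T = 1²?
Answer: 1065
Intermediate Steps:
T = 1
E(x, j) = 9
d(m) = m (d(m) = 1*m = m)
P(B) = 9 + 7*B (P(B) = 7*B + 9 = 9 + 7*B)
G = 1116 (G = 1771 - 655 = 1116)
G - P(d(6)) = 1116 - (9 + 7*6) = 1116 - (9 + 42) = 1116 - 1*51 = 1116 - 51 = 1065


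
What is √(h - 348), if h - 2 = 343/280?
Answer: I*√137910/20 ≈ 18.568*I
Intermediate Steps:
h = 129/40 (h = 2 + 343/280 = 2 + 343*(1/280) = 2 + 49/40 = 129/40 ≈ 3.2250)
√(h - 348) = √(129/40 - 348) = √(-13791/40) = I*√137910/20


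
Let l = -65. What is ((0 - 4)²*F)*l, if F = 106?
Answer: -110240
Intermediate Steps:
((0 - 4)²*F)*l = ((0 - 4)²*106)*(-65) = ((-4)²*106)*(-65) = (16*106)*(-65) = 1696*(-65) = -110240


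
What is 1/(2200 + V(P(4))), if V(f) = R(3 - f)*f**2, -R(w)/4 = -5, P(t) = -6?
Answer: 1/2920 ≈ 0.00034247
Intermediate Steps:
R(w) = 20 (R(w) = -4*(-5) = 20)
V(f) = 20*f**2
1/(2200 + V(P(4))) = 1/(2200 + 20*(-6)**2) = 1/(2200 + 20*36) = 1/(2200 + 720) = 1/2920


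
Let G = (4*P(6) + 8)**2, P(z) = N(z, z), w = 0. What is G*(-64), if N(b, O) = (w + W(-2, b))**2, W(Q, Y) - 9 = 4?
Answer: -29942784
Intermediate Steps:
W(Q, Y) = 13 (W(Q, Y) = 9 + 4 = 13)
N(b, O) = 169 (N(b, O) = (0 + 13)**2 = 13**2 = 169)
P(z) = 169
G = 467856 (G = (4*169 + 8)**2 = (676 + 8)**2 = 684**2 = 467856)
G*(-64) = 467856*(-64) = -29942784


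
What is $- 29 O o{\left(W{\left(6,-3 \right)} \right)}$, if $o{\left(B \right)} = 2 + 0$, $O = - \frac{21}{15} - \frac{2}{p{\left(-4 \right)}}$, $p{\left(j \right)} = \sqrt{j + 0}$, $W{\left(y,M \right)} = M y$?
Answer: $\frac{406}{5} - 58 i \approx 81.2 - 58.0 i$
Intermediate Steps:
$p{\left(j \right)} = \sqrt{j}$
$O = - \frac{7}{5} + i$ ($O = - \frac{21}{15} - \frac{2}{\sqrt{-4}} = \left(-21\right) \frac{1}{15} - \frac{2}{2 i} = - \frac{7}{5} - 2 \left(- \frac{i}{2}\right) = - \frac{7}{5} + i \approx -1.4 + 1.0 i$)
$o{\left(B \right)} = 2$
$- 29 O o{\left(W{\left(6,-3 \right)} \right)} = - 29 \left(- \frac{7}{5} + i\right) 2 = \left(\frac{203}{5} - 29 i\right) 2 = \frac{406}{5} - 58 i$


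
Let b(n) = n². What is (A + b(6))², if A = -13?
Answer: 529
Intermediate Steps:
(A + b(6))² = (-13 + 6²)² = (-13 + 36)² = 23² = 529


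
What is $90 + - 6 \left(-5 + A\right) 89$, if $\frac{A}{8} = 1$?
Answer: $-1512$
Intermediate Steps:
$A = 8$ ($A = 8 \cdot 1 = 8$)
$90 + - 6 \left(-5 + A\right) 89 = 90 + - 6 \left(-5 + 8\right) 89 = 90 + \left(-6\right) 3 \cdot 89 = 90 - 1602 = -1512$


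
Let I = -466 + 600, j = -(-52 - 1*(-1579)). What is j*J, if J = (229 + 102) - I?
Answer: -300819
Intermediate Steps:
j = -1527 (j = -(-52 + 1579) = -1*1527 = -1527)
I = 134
J = 197 (J = (229 + 102) - 1*134 = 331 - 134 = 197)
j*J = -1527*197 = -300819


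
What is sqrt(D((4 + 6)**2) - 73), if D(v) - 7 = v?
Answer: sqrt(34) ≈ 5.8309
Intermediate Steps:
D(v) = 7 + v
sqrt(D((4 + 6)**2) - 73) = sqrt((7 + (4 + 6)**2) - 73) = sqrt((7 + 10**2) - 73) = sqrt((7 + 100) - 73) = sqrt(107 - 73) = sqrt(34)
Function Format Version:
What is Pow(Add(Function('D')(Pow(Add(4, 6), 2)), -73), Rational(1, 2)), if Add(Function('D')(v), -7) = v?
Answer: Pow(34, Rational(1, 2)) ≈ 5.8309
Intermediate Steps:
Function('D')(v) = Add(7, v)
Pow(Add(Function('D')(Pow(Add(4, 6), 2)), -73), Rational(1, 2)) = Pow(Add(Add(7, Pow(Add(4, 6), 2)), -73), Rational(1, 2)) = Pow(Add(Add(7, Pow(10, 2)), -73), Rational(1, 2)) = Pow(Add(Add(7, 100), -73), Rational(1, 2)) = Pow(Add(107, -73), Rational(1, 2)) = Pow(34, Rational(1, 2))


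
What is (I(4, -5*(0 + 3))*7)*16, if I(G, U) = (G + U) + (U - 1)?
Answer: -3024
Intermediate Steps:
I(G, U) = -1 + G + 2*U (I(G, U) = (G + U) + (-1 + U) = -1 + G + 2*U)
(I(4, -5*(0 + 3))*7)*16 = ((-1 + 4 + 2*(-5*(0 + 3)))*7)*16 = ((-1 + 4 + 2*(-5*3))*7)*16 = ((-1 + 4 + 2*(-15))*7)*16 = ((-1 + 4 - 30)*7)*16 = -27*7*16 = -189*16 = -3024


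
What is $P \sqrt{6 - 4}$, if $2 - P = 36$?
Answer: $- 34 \sqrt{2} \approx -48.083$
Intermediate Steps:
$P = -34$ ($P = 2 - 36 = -34$)
$P \sqrt{6 - 4} = - 34 \sqrt{6 - 4} = - 34 \sqrt{2}$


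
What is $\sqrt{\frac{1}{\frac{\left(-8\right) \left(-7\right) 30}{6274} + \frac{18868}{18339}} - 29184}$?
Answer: $\frac{3 i \sqrt{4510605638328228031}}{37296838} \approx 170.83 i$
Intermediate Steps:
$\sqrt{\frac{1}{\frac{\left(-8\right) \left(-7\right) 30}{6274} + \frac{18868}{18339}} - 29184} = \sqrt{\frac{1}{56 \cdot 30 \cdot \frac{1}{6274} + 18868 \cdot \frac{1}{18339}} - 29184} = \sqrt{\frac{1}{1680 \cdot \frac{1}{6274} + \frac{18868}{18339}} - 29184} = \sqrt{\frac{1}{\frac{840}{3137} + \frac{18868}{18339}} - 29184} = \sqrt{\frac{1}{\frac{74593676}{57529443}} - 29184} = \sqrt{\frac{57529443}{74593676} - 29184} = \sqrt{- \frac{2176884310941}{74593676}} = \frac{3 i \sqrt{4510605638328228031}}{37296838}$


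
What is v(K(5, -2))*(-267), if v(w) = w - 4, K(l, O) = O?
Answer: 1602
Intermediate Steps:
v(w) = -4 + w
v(K(5, -2))*(-267) = (-4 - 2)*(-267) = -6*(-267) = 1602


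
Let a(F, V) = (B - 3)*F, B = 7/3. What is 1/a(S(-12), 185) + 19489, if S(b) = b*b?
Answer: 1870943/96 ≈ 19489.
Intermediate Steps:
S(b) = b**2
B = 7/3 (B = 7*(1/3) = 7/3 ≈ 2.3333)
a(F, V) = -2*F/3 (a(F, V) = (7/3 - 3)*F = -2*F/3)
1/a(S(-12), 185) + 19489 = 1/(-2/3*(-12)**2) + 19489 = 1/(-2/3*144) + 19489 = 1/(-96) + 19489 = -1/96 + 19489 = 1870943/96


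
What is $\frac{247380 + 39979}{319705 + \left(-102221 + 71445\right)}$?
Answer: $\frac{287359}{288929} \approx 0.99457$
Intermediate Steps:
$\frac{247380 + 39979}{319705 + \left(-102221 + 71445\right)} = \frac{287359}{319705 - 30776} = \frac{287359}{288929}$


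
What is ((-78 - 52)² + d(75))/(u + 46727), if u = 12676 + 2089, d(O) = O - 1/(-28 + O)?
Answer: 199456/722531 ≈ 0.27605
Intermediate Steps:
u = 14765
((-78 - 52)² + d(75))/(u + 46727) = ((-78 - 52)² + (-1 + 75² - 28*75)/(-28 + 75))/(14765 + 46727) = ((-130)² + (-1 + 5625 - 2100)/47)/61492 = (16900 + (1/47)*3524)*(1/61492) = (16900 + 3524/47)*(1/61492) = (797824/47)*(1/61492) = 199456/722531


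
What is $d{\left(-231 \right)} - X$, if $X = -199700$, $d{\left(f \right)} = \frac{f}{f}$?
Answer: $199701$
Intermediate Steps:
$d{\left(f \right)} = 1$
$d{\left(-231 \right)} - X = 1 - -199700 = 1 + 199700 = 199701$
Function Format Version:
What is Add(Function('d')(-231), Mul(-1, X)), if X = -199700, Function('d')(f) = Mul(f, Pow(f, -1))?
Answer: 199701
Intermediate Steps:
Function('d')(f) = 1
Add(Function('d')(-231), Mul(-1, X)) = Add(1, Mul(-1, -199700)) = Add(1, 199700) = 199701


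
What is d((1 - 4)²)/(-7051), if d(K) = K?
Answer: -9/7051 ≈ -0.0012764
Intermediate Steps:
d((1 - 4)²)/(-7051) = (1 - 4)²/(-7051) = (-3)²*(-1/7051) = 9*(-1/7051) = -9/7051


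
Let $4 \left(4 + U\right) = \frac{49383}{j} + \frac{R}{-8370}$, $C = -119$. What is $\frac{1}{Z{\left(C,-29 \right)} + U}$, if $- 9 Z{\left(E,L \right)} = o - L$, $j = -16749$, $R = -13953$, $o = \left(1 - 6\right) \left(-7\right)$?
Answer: $- \frac{2307640}{26379691} \approx -0.087478$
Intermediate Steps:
$o = 35$ ($o = \left(-5\right) \left(-7\right) = 35$)
$U = - \frac{89728259}{20768760}$ ($U = -4 + \frac{\frac{49383}{-16749} - \frac{13953}{-8370}}{4} = -4 + \frac{49383 \left(- \frac{1}{16749}\right) - - \frac{4651}{2790}}{4} = -4 + \frac{- \frac{5487}{1861} + \frac{4651}{2790}}{4} = -4 + \frac{1}{4} \left(- \frac{6653219}{5192190}\right) = -4 - \frac{6653219}{20768760} = - \frac{89728259}{20768760} \approx -4.3204$)
$Z{\left(E,L \right)} = - \frac{35}{9} + \frac{L}{9}$ ($Z{\left(E,L \right)} = - \frac{35 - L}{9} = - \frac{35}{9} + \frac{L}{9}$)
$\frac{1}{Z{\left(C,-29 \right)} + U} = \frac{1}{\left(- \frac{35}{9} + \frac{1}{9} \left(-29\right)\right) - \frac{89728259}{20768760}} = \frac{1}{\left(- \frac{35}{9} - \frac{29}{9}\right) - \frac{89728259}{20768760}} = \frac{1}{- \frac{64}{9} - \frac{89728259}{20768760}} = \frac{1}{- \frac{26379691}{2307640}} = - \frac{2307640}{26379691}$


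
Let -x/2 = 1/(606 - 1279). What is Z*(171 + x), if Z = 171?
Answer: 19679535/673 ≈ 29242.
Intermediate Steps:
x = 2/673 (x = -2/(606 - 1279) = -2/(-673) = -2*(-1/673) = 2/673 ≈ 0.0029718)
Z*(171 + x) = 171*(171 + 2/673) = 171*(115085/673) = 19679535/673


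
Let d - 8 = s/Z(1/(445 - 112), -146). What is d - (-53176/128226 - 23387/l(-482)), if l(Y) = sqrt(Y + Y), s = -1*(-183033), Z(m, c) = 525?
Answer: 572287049/1602825 - 23387*I*sqrt(241)/482 ≈ 357.05 - 753.24*I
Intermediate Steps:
s = 183033
l(Y) = sqrt(2)*sqrt(Y) (l(Y) = sqrt(2*Y) = sqrt(2)*sqrt(Y))
d = 62411/175 (d = 8 + 183033/525 = 8 + 183033*(1/525) = 8 + 61011/175 = 62411/175 ≈ 356.63)
d - (-53176/128226 - 23387/l(-482)) = 62411/175 - (-53176/128226 - 23387*(-I*sqrt(241)/482)) = 62411/175 - (-53176*1/128226 - 23387*(-I*sqrt(241)/482)) = 62411/175 - (-26588/64113 - 23387*(-I*sqrt(241)/482)) = 62411/175 - (-26588/64113 - (-23387)*I*sqrt(241)/482) = 62411/175 - (-26588/64113 + 23387*I*sqrt(241)/482) = 62411/175 + (26588/64113 - 23387*I*sqrt(241)/482) = 572287049/1602825 - 23387*I*sqrt(241)/482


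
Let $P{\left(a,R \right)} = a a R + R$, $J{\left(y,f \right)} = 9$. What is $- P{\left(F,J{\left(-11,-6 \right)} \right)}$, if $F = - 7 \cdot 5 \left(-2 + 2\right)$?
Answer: $-9$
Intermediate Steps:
$F = 0$ ($F = - 7 \cdot 5 \cdot 0 = \left(-7\right) 0 = 0$)
$P{\left(a,R \right)} = R + R a^{2}$ ($P{\left(a,R \right)} = a^{2} R + R = R a^{2} + R = R + R a^{2}$)
$- P{\left(F,J{\left(-11,-6 \right)} \right)} = - 9 \left(1 + 0^{2}\right) = - 9 \left(1 + 0\right) = - 9 \cdot 1 = \left(-1\right) 9 = -9$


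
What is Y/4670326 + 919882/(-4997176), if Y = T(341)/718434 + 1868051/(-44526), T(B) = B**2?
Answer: -2863253170763256690767/15553608521867252350308 ≈ -0.18409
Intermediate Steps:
Y = -111407818694/2665749357 (Y = 341**2/718434 + 1868051/(-44526) = 116281*(1/718434) + 1868051*(-1/44526) = 116281/718434 - 1868051/44526 = -111407818694/2665749357 ≈ -41.792)
Y/4670326 + 919882/(-4997176) = -111407818694/2665749357/4670326 + 919882/(-4997176) = -111407818694/2665749357*1/4670326 + 919882*(-1/4997176) = -55703909347/6224959265740191 - 459941/2498588 = -2863253170763256690767/15553608521867252350308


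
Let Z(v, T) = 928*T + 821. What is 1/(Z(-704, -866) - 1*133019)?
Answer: -1/935846 ≈ -1.0686e-6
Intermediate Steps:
Z(v, T) = 821 + 928*T
1/(Z(-704, -866) - 1*133019) = 1/((821 + 928*(-866)) - 1*133019) = 1/((821 - 803648) - 133019) = 1/(-802827 - 133019) = 1/(-935846) = -1/935846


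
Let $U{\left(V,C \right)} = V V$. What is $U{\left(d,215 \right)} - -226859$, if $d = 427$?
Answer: $409188$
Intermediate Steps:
$U{\left(V,C \right)} = V^{2}$
$U{\left(d,215 \right)} - -226859 = 427^{2} - -226859 = 182329 + 226859 = 409188$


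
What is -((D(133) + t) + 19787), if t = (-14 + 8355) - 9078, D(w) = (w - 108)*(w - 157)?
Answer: -18450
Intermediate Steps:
D(w) = (-157 + w)*(-108 + w) (D(w) = (-108 + w)*(-157 + w) = (-157 + w)*(-108 + w))
t = -737 (t = 8341 - 9078 = -737)
-((D(133) + t) + 19787) = -(((16956 + 133**2 - 265*133) - 737) + 19787) = -(((16956 + 17689 - 35245) - 737) + 19787) = -((-600 - 737) + 19787) = -(-1337 + 19787) = -1*18450 = -18450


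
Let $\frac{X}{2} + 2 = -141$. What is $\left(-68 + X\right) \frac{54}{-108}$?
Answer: $177$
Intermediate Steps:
$X = -286$ ($X = -4 + 2 \left(-141\right) = -4 - 282 = -286$)
$\left(-68 + X\right) \frac{54}{-108} = \left(-68 - 286\right) \frac{54}{-108} = - 354 \cdot 54 \left(- \frac{1}{108}\right) = \left(-354\right) \left(- \frac{1}{2}\right) = 177$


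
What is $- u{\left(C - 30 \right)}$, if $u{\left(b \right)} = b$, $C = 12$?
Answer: $18$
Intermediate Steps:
$- u{\left(C - 30 \right)} = - (12 - 30) = \left(-1\right) \left(-18\right) = 18$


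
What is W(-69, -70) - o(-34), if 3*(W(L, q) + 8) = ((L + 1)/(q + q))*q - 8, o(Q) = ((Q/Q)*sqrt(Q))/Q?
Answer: -22 + I*sqrt(34)/34 ≈ -22.0 + 0.1715*I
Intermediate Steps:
o(Q) = 1/sqrt(Q) (o(Q) = (1*sqrt(Q))/Q = sqrt(Q)/Q = 1/sqrt(Q))
W(L, q) = -21/2 + L/6 (W(L, q) = -8 + (((L + 1)/(q + q))*q - 8)/3 = -8 + (((1 + L)/((2*q)))*q - 8)/3 = -8 + (((1 + L)*(1/(2*q)))*q - 8)/3 = -8 + (((1 + L)/(2*q))*q - 8)/3 = -8 + ((1/2 + L/2) - 8)/3 = -8 + (-15/2 + L/2)/3 = -8 + (-5/2 + L/6) = -21/2 + L/6)
W(-69, -70) - o(-34) = (-21/2 + (1/6)*(-69)) - 1/sqrt(-34) = (-21/2 - 23/2) - (-1)*I*sqrt(34)/34 = -22 + I*sqrt(34)/34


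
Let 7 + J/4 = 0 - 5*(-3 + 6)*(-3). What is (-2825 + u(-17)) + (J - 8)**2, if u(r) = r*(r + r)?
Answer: 18489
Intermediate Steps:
J = 152 (J = -28 + 4*(0 - 5*(-3 + 6)*(-3)) = -28 + 4*(0 - 15*(-3)) = -28 + 4*(0 - 5*(-9)) = -28 + 4*(0 + 45) = -28 + 4*45 = -28 + 180 = 152)
u(r) = 2*r**2 (u(r) = r*(2*r) = 2*r**2)
(-2825 + u(-17)) + (J - 8)**2 = (-2825 + 2*(-17)**2) + (152 - 8)**2 = (-2825 + 2*289) + 144**2 = (-2825 + 578) + 20736 = -2247 + 20736 = 18489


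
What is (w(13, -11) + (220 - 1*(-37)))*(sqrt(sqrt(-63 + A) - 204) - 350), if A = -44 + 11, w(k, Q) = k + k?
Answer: -99050 + 566*sqrt(-51 + I*sqrt(6)) ≈ -98953.0 + 4043.2*I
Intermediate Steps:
w(k, Q) = 2*k
A = -33
(w(13, -11) + (220 - 1*(-37)))*(sqrt(sqrt(-63 + A) - 204) - 350) = (2*13 + (220 - 1*(-37)))*(sqrt(sqrt(-63 - 33) - 204) - 350) = (26 + (220 + 37))*(sqrt(sqrt(-96) - 204) - 350) = (26 + 257)*(sqrt(4*I*sqrt(6) - 204) - 350) = 283*(sqrt(-204 + 4*I*sqrt(6)) - 350) = 283*(-350 + sqrt(-204 + 4*I*sqrt(6))) = -99050 + 283*sqrt(-204 + 4*I*sqrt(6))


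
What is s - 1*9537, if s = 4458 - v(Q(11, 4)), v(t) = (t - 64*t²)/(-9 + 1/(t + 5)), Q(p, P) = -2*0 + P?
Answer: -20775/4 ≈ -5193.8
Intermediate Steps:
Q(p, P) = P (Q(p, P) = 0 + P = P)
v(t) = (t - 64*t²)/(-9 + 1/(5 + t))
s = 17373/4 (s = 4458 - 4*(-5 + 64*4² + 319*4)/(44 + 9*4) = 4458 - 4*(-5 + 64*16 + 1276)/(44 + 36) = 4458 - 4*(-5 + 1024 + 1276)/80 = 4458 - 4*2295/80 = 4458 - 1*459/4 = 4458 - 459/4 = 17373/4 ≈ 4343.3)
s - 1*9537 = 17373/4 - 1*9537 = 17373/4 - 9537 = -20775/4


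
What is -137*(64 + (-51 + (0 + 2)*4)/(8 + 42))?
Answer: -432509/50 ≈ -8650.2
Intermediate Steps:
-137*(64 + (-51 + (0 + 2)*4)/(8 + 42)) = -137*(64 + (-51 + 2*4)/50) = -137*(64 + (-51 + 8)*(1/50)) = -137*(64 - 43*1/50) = -137*(64 - 43/50) = -137*3157/50 = -432509/50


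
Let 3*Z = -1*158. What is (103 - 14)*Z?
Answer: -14062/3 ≈ -4687.3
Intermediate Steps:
Z = -158/3 (Z = (-1*158)/3 = (⅓)*(-158) = -158/3 ≈ -52.667)
(103 - 14)*Z = (103 - 14)*(-158/3) = 89*(-158/3) = -14062/3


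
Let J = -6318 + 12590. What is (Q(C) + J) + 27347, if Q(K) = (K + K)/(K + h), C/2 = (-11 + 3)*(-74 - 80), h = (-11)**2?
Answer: 7900913/235 ≈ 33621.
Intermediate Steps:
h = 121
C = 2464 (C = 2*((-11 + 3)*(-74 - 80)) = 2*(-8*(-154)) = 2*1232 = 2464)
Q(K) = 2*K/(121 + K) (Q(K) = (K + K)/(K + 121) = (2*K)/(121 + K) = 2*K/(121 + K))
J = 6272
(Q(C) + J) + 27347 = (2*2464/(121 + 2464) + 6272) + 27347 = (2*2464/2585 + 6272) + 27347 = (2*2464*(1/2585) + 6272) + 27347 = (448/235 + 6272) + 27347 = 1474368/235 + 27347 = 7900913/235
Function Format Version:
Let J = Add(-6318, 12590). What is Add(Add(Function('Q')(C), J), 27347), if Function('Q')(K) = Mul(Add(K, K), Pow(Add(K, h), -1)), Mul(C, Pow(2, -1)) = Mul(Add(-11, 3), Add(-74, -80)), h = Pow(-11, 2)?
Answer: Rational(7900913, 235) ≈ 33621.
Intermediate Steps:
h = 121
C = 2464 (C = Mul(2, Mul(Add(-11, 3), Add(-74, -80))) = Mul(2, Mul(-8, -154)) = Mul(2, 1232) = 2464)
Function('Q')(K) = Mul(2, K, Pow(Add(121, K), -1)) (Function('Q')(K) = Mul(Add(K, K), Pow(Add(K, 121), -1)) = Mul(Mul(2, K), Pow(Add(121, K), -1)) = Mul(2, K, Pow(Add(121, K), -1)))
J = 6272
Add(Add(Function('Q')(C), J), 27347) = Add(Add(Mul(2, 2464, Pow(Add(121, 2464), -1)), 6272), 27347) = Add(Add(Mul(2, 2464, Pow(2585, -1)), 6272), 27347) = Add(Add(Mul(2, 2464, Rational(1, 2585)), 6272), 27347) = Add(Add(Rational(448, 235), 6272), 27347) = Add(Rational(1474368, 235), 27347) = Rational(7900913, 235)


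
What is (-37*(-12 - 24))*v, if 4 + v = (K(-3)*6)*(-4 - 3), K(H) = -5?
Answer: 274392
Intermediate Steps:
v = 206 (v = -4 + (-5*6)*(-4 - 3) = -4 - 30*(-7) = -4 + 210 = 206)
(-37*(-12 - 24))*v = -37*(-12 - 24)*206 = -37*(-36)*206 = 1332*206 = 274392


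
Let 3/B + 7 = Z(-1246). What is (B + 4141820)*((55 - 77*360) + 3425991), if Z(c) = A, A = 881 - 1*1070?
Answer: 1379374945047871/98 ≈ 1.4075e+13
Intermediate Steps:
A = -189 (A = 881 - 1070 = -189)
Z(c) = -189
B = -3/196 (B = 3/(-7 - 189) = 3/(-196) = 3*(-1/196) = -3/196 ≈ -0.015306)
(B + 4141820)*((55 - 77*360) + 3425991) = (-3/196 + 4141820)*((55 - 77*360) + 3425991) = 811796717*((55 - 27720) + 3425991)/196 = 811796717*(-27665 + 3425991)/196 = (811796717/196)*3398326 = 1379374945047871/98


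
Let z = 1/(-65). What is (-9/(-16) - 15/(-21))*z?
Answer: -11/560 ≈ -0.019643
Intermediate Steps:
z = -1/65 ≈ -0.015385
(-9/(-16) - 15/(-21))*z = (-9/(-16) - 15/(-21))*(-1/65) = (-9*(-1/16) - 15*(-1/21))*(-1/65) = (9/16 + 5/7)*(-1/65) = (143/112)*(-1/65) = -11/560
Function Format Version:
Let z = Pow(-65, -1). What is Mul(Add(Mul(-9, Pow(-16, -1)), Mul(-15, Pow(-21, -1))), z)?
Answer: Rational(-11, 560) ≈ -0.019643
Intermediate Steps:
z = Rational(-1, 65) ≈ -0.015385
Mul(Add(Mul(-9, Pow(-16, -1)), Mul(-15, Pow(-21, -1))), z) = Mul(Add(Mul(-9, Pow(-16, -1)), Mul(-15, Pow(-21, -1))), Rational(-1, 65)) = Mul(Add(Mul(-9, Rational(-1, 16)), Mul(-15, Rational(-1, 21))), Rational(-1, 65)) = Mul(Add(Rational(9, 16), Rational(5, 7)), Rational(-1, 65)) = Mul(Rational(143, 112), Rational(-1, 65)) = Rational(-11, 560)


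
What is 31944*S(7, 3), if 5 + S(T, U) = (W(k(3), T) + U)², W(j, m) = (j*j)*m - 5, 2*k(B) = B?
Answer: 11759385/2 ≈ 5.8797e+6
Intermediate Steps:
k(B) = B/2
W(j, m) = -5 + m*j² (W(j, m) = j²*m - 5 = m*j² - 5 = -5 + m*j²)
S(T, U) = -5 + (-5 + U + 9*T/4)² (S(T, U) = -5 + ((-5 + T*((½)*3)²) + U)² = -5 + ((-5 + T*(3/2)²) + U)² = -5 + ((-5 + T*(9/4)) + U)² = -5 + ((-5 + 9*T/4) + U)² = -5 + (-5 + U + 9*T/4)²)
31944*S(7, 3) = 31944*(-5 + (-20 + 4*3 + 9*7)²/16) = 31944*(-5 + (-20 + 12 + 63)²/16) = 31944*(-5 + (1/16)*55²) = 31944*(-5 + (1/16)*3025) = 31944*(-5 + 3025/16) = 31944*(2945/16) = 11759385/2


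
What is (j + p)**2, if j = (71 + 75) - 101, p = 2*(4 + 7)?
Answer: 4489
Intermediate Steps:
p = 22 (p = 2*11 = 22)
j = 45 (j = 146 - 101 = 45)
(j + p)**2 = (45 + 22)**2 = 67**2 = 4489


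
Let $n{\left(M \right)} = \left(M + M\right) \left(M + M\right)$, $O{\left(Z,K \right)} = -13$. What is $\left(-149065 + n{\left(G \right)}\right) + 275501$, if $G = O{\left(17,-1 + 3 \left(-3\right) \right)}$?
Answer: $127112$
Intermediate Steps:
$G = -13$
$n{\left(M \right)} = 4 M^{2}$ ($n{\left(M \right)} = 2 M 2 M = 4 M^{2}$)
$\left(-149065 + n{\left(G \right)}\right) + 275501 = \left(-149065 + 4 \left(-13\right)^{2}\right) + 275501 = \left(-149065 + 4 \cdot 169\right) + 275501 = \left(-149065 + 676\right) + 275501 = -148389 + 275501 = 127112$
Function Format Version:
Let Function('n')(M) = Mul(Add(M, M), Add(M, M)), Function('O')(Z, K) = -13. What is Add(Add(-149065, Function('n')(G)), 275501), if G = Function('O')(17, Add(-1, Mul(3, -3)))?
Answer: 127112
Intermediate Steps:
G = -13
Function('n')(M) = Mul(4, Pow(M, 2)) (Function('n')(M) = Mul(Mul(2, M), Mul(2, M)) = Mul(4, Pow(M, 2)))
Add(Add(-149065, Function('n')(G)), 275501) = Add(Add(-149065, Mul(4, Pow(-13, 2))), 275501) = Add(Add(-149065, Mul(4, 169)), 275501) = Add(Add(-149065, 676), 275501) = Add(-148389, 275501) = 127112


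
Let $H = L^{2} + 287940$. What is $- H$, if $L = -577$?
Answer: $-620869$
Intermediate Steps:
$H = 620869$ ($H = \left(-577\right)^{2} + 287940 = 332929 + 287940 = 620869$)
$- H = \left(-1\right) 620869 = -620869$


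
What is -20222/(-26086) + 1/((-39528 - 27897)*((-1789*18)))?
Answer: 21953203916393/28319220503550 ≈ 0.77520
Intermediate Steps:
-20222/(-26086) + 1/((-39528 - 27897)*((-1789*18))) = -20222*(-1/26086) + 1/(-67425*(-32202)) = 10111/13043 - 1/67425*(-1/32202) = 10111/13043 + 1/2171219850 = 21953203916393/28319220503550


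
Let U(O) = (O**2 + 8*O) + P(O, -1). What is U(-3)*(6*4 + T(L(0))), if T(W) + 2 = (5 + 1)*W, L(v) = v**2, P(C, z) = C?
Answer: -396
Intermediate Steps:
U(O) = O**2 + 9*O (U(O) = (O**2 + 8*O) + O = O**2 + 9*O)
T(W) = -2 + 6*W (T(W) = -2 + (5 + 1)*W = -2 + 6*W)
U(-3)*(6*4 + T(L(0))) = (-3*(9 - 3))*(6*4 + (-2 + 6*0**2)) = (-3*6)*(24 + (-2 + 6*0)) = -18*(24 + (-2 + 0)) = -18*(24 - 2) = -18*22 = -396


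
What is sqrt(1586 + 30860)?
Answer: sqrt(32446) ≈ 180.13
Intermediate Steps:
sqrt(1586 + 30860) = sqrt(32446)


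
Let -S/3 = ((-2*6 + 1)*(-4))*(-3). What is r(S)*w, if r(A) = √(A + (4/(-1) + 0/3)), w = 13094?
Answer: 183316*√2 ≈ 2.5925e+5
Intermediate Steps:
S = 396 (S = -3*(-2*6 + 1)*(-4)*(-3) = -3*(-12 + 1)*(-4)*(-3) = -3*(-11*(-4))*(-3) = -132*(-3) = -3*(-132) = 396)
r(A) = √(-4 + A) (r(A) = √(A + (4*(-1) + 0*(⅓))) = √(A + (-4 + 0)) = √(A - 4) = √(-4 + A))
r(S)*w = √(-4 + 396)*13094 = √392*13094 = (14*√2)*13094 = 183316*√2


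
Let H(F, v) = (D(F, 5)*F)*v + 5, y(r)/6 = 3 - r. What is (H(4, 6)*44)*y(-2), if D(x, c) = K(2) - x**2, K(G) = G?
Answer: -436920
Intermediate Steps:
D(x, c) = 2 - x**2
y(r) = 18 - 6*r (y(r) = 6*(3 - r) = 18 - 6*r)
H(F, v) = 5 + F*v*(2 - F**2) (H(F, v) = ((2 - F**2)*F)*v + 5 = (F*(2 - F**2))*v + 5 = F*v*(2 - F**2) + 5 = 5 + F*v*(2 - F**2))
(H(4, 6)*44)*y(-2) = ((5 - 1*4*6*(-2 + 4**2))*44)*(18 - 6*(-2)) = ((5 - 1*4*6*(-2 + 16))*44)*(18 + 12) = ((5 - 1*4*6*14)*44)*30 = ((5 - 336)*44)*30 = -331*44*30 = -14564*30 = -436920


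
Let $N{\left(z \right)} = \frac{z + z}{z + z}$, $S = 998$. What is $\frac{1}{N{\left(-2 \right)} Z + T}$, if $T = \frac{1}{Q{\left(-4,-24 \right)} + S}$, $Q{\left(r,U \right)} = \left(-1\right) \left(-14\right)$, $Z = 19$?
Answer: $\frac{1012}{19229} \approx 0.052629$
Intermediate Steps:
$N{\left(z \right)} = 1$ ($N{\left(z \right)} = \frac{2 z}{2 z} = 2 z \frac{1}{2 z} = 1$)
$Q{\left(r,U \right)} = 14$
$T = \frac{1}{1012}$ ($T = \frac{1}{14 + 998} = \frac{1}{1012} \approx 0.00098814$)
$\frac{1}{N{\left(-2 \right)} Z + T} = \frac{1}{1 \cdot 19 + \frac{1}{1012}} = \frac{1}{19 + \frac{1}{1012}} = \frac{1}{\frac{19229}{1012}} = \frac{1012}{19229}$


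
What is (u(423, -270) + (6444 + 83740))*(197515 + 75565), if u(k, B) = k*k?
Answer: 73489378040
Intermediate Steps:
u(k, B) = k²
(u(423, -270) + (6444 + 83740))*(197515 + 75565) = (423² + (6444 + 83740))*(197515 + 75565) = (178929 + 90184)*273080 = 269113*273080 = 73489378040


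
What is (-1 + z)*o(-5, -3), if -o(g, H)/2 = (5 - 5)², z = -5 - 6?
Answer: 0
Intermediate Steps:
z = -11
o(g, H) = 0 (o(g, H) = -2*(5 - 5)² = -2*0² = -2*0 = 0)
(-1 + z)*o(-5, -3) = (-1 - 11)*0 = -12*0 = 0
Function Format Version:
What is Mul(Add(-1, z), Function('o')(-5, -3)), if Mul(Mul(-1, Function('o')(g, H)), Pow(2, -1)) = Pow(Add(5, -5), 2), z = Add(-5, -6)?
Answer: 0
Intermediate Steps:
z = -11
Function('o')(g, H) = 0 (Function('o')(g, H) = Mul(-2, Pow(Add(5, -5), 2)) = Mul(-2, Pow(0, 2)) = Mul(-2, 0) = 0)
Mul(Add(-1, z), Function('o')(-5, -3)) = Mul(Add(-1, -11), 0) = Mul(-12, 0) = 0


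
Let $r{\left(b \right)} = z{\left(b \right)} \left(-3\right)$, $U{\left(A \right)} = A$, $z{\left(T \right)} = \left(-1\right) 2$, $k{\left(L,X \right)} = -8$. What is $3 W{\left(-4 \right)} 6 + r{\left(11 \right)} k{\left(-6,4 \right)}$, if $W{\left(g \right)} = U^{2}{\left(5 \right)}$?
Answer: $402$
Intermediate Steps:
$z{\left(T \right)} = -2$
$W{\left(g \right)} = 25$ ($W{\left(g \right)} = 5^{2} = 25$)
$r{\left(b \right)} = 6$ ($r{\left(b \right)} = \left(-2\right) \left(-3\right) = 6$)
$3 W{\left(-4 \right)} 6 + r{\left(11 \right)} k{\left(-6,4 \right)} = 3 \cdot 25 \cdot 6 + 6 \left(-8\right) = 75 \cdot 6 - 48 = 450 - 48 = 402$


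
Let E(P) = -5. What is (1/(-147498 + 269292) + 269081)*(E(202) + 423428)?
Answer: 4625536551050415/40598 ≈ 1.1394e+11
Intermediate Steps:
(1/(-147498 + 269292) + 269081)*(E(202) + 423428) = (1/(-147498 + 269292) + 269081)*(-5 + 423428) = (1/121794 + 269081)*423423 = (32772451315/121794)*423423 = 4625536551050415/40598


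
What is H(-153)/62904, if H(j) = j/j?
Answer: 1/62904 ≈ 1.5897e-5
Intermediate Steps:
H(j) = 1
H(-153)/62904 = 1/62904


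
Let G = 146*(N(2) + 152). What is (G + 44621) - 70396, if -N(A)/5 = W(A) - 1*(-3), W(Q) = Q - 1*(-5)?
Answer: -10883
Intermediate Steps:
W(Q) = 5 + Q (W(Q) = Q + 5 = 5 + Q)
N(A) = -40 - 5*A (N(A) = -5*((5 + A) - 1*(-3)) = -5*((5 + A) + 3) = -5*(8 + A) = -40 - 5*A)
G = 14892 (G = 146*((-40 - 5*2) + 152) = 146*((-40 - 10) + 152) = 146*(-50 + 152) = 146*102 = 14892)
(G + 44621) - 70396 = (14892 + 44621) - 70396 = 59513 - 70396 = -10883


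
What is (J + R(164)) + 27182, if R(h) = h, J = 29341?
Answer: 56687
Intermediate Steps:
(J + R(164)) + 27182 = (29341 + 164) + 27182 = 29505 + 27182 = 56687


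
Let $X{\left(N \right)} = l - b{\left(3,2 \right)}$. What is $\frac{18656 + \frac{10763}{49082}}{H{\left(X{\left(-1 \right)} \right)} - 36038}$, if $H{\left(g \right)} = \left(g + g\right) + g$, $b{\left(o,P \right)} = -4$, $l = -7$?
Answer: $- \frac{915684555}{1769258854} \approx -0.51755$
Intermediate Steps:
$X{\left(N \right)} = -3$ ($X{\left(N \right)} = -7 - -4 = -7 + 4 = -3$)
$H{\left(g \right)} = 3 g$ ($H{\left(g \right)} = 2 g + g = 3 g$)
$\frac{18656 + \frac{10763}{49082}}{H{\left(X{\left(-1 \right)} \right)} - 36038} = \frac{18656 + \frac{10763}{49082}}{3 \left(-3\right) - 36038} = \frac{18656 + 10763 \cdot \frac{1}{49082}}{-9 - 36038} = \frac{18656 + \frac{10763}{49082}}{-36047} = \frac{915684555}{49082} \left(- \frac{1}{36047}\right) = - \frac{915684555}{1769258854}$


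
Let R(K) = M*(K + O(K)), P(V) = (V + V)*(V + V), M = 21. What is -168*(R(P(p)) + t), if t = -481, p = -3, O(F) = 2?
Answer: -53256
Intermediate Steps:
P(V) = 4*V**2 (P(V) = (2*V)*(2*V) = 4*V**2)
R(K) = 42 + 21*K (R(K) = 21*(K + 2) = 21*(2 + K) = 42 + 21*K)
-168*(R(P(p)) + t) = -168*((42 + 21*(4*(-3)**2)) - 481) = -168*((42 + 21*(4*9)) - 481) = -168*((42 + 21*36) - 481) = -168*((42 + 756) - 481) = -168*(798 - 481) = -168*317 = -53256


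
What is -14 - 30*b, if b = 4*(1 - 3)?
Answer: 226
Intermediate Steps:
b = -8 (b = 4*(-2) = -8)
-14 - 30*b = -14 - 30*(-8) = -14 + 240 = 226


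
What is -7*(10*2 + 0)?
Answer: -140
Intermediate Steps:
-7*(10*2 + 0) = -7*(20 + 0) = -7*20 = -140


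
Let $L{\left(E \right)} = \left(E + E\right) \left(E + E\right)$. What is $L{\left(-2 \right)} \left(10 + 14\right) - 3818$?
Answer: $-3434$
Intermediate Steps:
$L{\left(E \right)} = 4 E^{2}$ ($L{\left(E \right)} = 2 E 2 E = 4 E^{2}$)
$L{\left(-2 \right)} \left(10 + 14\right) - 3818 = 4 \left(-2\right)^{2} \left(10 + 14\right) - 3818 = 4 \cdot 4 \cdot 24 - 3818 = 16 \cdot 24 - 3818 = 384 - 3818 = -3434$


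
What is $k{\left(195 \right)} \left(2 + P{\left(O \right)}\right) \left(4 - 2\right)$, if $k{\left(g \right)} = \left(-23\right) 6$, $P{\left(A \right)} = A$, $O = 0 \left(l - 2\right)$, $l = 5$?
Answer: $-552$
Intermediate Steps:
$O = 0$ ($O = 0 \left(5 - 2\right) = 0 \cdot 3 = 0$)
$k{\left(g \right)} = -138$
$k{\left(195 \right)} \left(2 + P{\left(O \right)}\right) \left(4 - 2\right) = - 138 \left(2 + 0\right) \left(4 - 2\right) = - 138 \cdot 2 \cdot 2 = \left(-138\right) 4 = -552$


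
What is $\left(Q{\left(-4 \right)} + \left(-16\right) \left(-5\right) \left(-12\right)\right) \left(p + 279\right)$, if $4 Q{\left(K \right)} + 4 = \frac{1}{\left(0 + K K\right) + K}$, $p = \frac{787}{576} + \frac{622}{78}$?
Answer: $- \frac{99592575065}{359424} \approx -2.7709 \cdot 10^{5}$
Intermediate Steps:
$p = \frac{69943}{7488}$ ($p = 787 \cdot \frac{1}{576} + 622 \cdot \frac{1}{78} = \frac{787}{576} + \frac{311}{39} = \frac{69943}{7488} \approx 9.3407$)
$Q{\left(K \right)} = -1 + \frac{1}{4 \left(K + K^{2}\right)}$ ($Q{\left(K \right)} = -1 + \frac{1}{4 \left(\left(0 + K K\right) + K\right)} = -1 + \frac{1}{4 \left(\left(0 + K^{2}\right) + K\right)} = -1 + \frac{1}{4 \left(K^{2} + K\right)} = -1 + \frac{1}{4 \left(K + K^{2}\right)}$)
$\left(Q{\left(-4 \right)} + \left(-16\right) \left(-5\right) \left(-12\right)\right) \left(p + 279\right) = \left(\frac{\frac{1}{4} - -4 - \left(-4\right)^{2}}{\left(-4\right) \left(1 - 4\right)} + \left(-16\right) \left(-5\right) \left(-12\right)\right) \left(\frac{69943}{7488} + 279\right) = \left(- \frac{\frac{1}{4} + 4 - 16}{4 \left(-3\right)} + 80 \left(-12\right)\right) \frac{2159095}{7488} = \left(\left(- \frac{1}{4}\right) \left(- \frac{1}{3}\right) \left(\frac{1}{4} + 4 - 16\right) - 960\right) \frac{2159095}{7488} = \left(\left(- \frac{1}{4}\right) \left(- \frac{1}{3}\right) \left(- \frac{47}{4}\right) - 960\right) \frac{2159095}{7488} = \left(- \frac{47}{48} - 960\right) \frac{2159095}{7488} = \left(- \frac{46127}{48}\right) \frac{2159095}{7488} = - \frac{99592575065}{359424}$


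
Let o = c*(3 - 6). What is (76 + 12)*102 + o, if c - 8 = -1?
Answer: 8955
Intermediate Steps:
c = 7 (c = 8 - 1 = 7)
o = -21 (o = 7*(3 - 6) = 7*(-3) = -21)
(76 + 12)*102 + o = (76 + 12)*102 - 21 = 88*102 - 21 = 8976 - 21 = 8955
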